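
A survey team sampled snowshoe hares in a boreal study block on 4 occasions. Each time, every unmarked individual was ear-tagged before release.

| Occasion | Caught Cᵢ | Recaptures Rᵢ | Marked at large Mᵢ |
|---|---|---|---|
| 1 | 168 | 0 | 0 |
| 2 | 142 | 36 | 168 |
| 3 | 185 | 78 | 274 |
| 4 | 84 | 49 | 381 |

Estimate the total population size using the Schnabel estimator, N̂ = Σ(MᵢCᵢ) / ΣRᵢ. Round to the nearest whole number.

Σ MᵢCᵢ = 0·168 + 168·142 + 274·185 + 381·84 = 0 + 23856 + 50690 + 32004 = 106550
Σ Rᵢ = 0 + 36 + 78 + 49 = 163
N̂ = 106550 / 163 ≈ 653.7 → 654

N ≈ 654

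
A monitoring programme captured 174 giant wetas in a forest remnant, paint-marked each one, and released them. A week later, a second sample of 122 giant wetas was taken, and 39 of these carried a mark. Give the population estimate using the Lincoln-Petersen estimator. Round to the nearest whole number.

N = (174 × 122) / 39 = 21228 / 39 ≈ 544.3 → 544

N ≈ 544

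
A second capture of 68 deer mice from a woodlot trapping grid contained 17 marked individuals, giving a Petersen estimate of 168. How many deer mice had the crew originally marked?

M = 42

From N = M·C/R: M = N·R / C = 168·17 / 68 = 2856 / 68 = 42.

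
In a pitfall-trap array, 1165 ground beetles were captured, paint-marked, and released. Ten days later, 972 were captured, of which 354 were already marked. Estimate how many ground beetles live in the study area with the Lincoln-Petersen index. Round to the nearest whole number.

N ≈ 3199

If marked individuals mix randomly, R/C ≈ M/N, giving N ≈ M·C/R.
N = (1165 × 972) / 354 = 1132380 / 354 ≈ 3198.8 → 3199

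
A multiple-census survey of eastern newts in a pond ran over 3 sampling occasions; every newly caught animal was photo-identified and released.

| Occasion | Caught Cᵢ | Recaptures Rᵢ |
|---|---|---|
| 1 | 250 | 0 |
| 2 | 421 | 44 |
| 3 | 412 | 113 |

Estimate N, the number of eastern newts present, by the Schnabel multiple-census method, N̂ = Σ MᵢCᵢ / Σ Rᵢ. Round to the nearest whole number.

Marked at large before each occasion: Mᵢ = Σⱼ<ᵢ (Cⱼ − Rⱼ) → M1=0, M2=250, M3=627
Σ MᵢCᵢ = 0·250 + 250·421 + 627·412 = 0 + 105250 + 258324 = 363574
Σ Rᵢ = 0 + 44 + 113 = 157
N̂ = 363574 / 157 ≈ 2315.8 → 2316

N ≈ 2316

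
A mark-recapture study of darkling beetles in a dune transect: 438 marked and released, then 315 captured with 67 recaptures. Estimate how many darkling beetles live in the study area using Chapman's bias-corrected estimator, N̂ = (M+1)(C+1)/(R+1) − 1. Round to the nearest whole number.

N̂ = (438+1)(315+1)/(67+1) − 1 = 439·316/68 − 1
= 138724/68 − 1 ≈ 2040.1 − 1 ≈ 2039.1 → 2039

N ≈ 2039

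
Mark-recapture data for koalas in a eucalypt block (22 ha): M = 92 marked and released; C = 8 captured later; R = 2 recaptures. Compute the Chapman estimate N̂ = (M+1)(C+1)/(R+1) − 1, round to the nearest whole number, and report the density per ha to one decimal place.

density ≈ 12.6 koalas per ha

N̂ = 93·9/3 − 1 = 837/3 − 1 = 278
Density = N̂ / area = 278 / 22 ≈ 12.64 → 12.6 per ha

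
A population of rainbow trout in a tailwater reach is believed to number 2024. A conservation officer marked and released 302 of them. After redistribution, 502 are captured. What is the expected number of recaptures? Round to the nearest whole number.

The marked fraction of the population is 302/2024, so in a sample of 502 expect C·(M/N) marked.
E[R] = 302 × 502 / 2024 = 151604 / 2024 ≈ 74.9 → 75

expected recaptures ≈ 75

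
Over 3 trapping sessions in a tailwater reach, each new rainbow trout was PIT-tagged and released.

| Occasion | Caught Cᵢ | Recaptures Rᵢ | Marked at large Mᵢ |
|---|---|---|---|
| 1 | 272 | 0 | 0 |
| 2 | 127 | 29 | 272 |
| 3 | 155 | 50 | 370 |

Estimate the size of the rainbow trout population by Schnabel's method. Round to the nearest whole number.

Σ MᵢCᵢ = 0·272 + 272·127 + 370·155 = 0 + 34544 + 57350 = 91894
Σ Rᵢ = 0 + 29 + 50 = 79
N̂ = 91894 / 79 ≈ 1163.2 → 1163

N ≈ 1163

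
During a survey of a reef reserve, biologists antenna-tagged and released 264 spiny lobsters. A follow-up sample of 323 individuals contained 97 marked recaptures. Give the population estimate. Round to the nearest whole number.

N ≈ 879

Lincoln-Petersen assumes M/N = R/C, so N = M·C / R.
N = (264 × 323) / 97 = 85272 / 97 ≈ 879.1 → 879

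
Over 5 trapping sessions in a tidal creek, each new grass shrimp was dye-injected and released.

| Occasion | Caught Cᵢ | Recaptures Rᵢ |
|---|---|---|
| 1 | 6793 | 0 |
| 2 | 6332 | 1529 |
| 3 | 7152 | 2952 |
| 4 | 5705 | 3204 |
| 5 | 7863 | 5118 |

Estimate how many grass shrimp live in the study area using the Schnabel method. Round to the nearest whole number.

N ≈ 28,113

Marked at large before each occasion: Mᵢ = Σⱼ<ᵢ (Cⱼ − Rⱼ) → M1=0, M2=6793, M3=11596, M4=15796, M5=18297
Σ MᵢCᵢ = 0·6793 + 6793·6332 + 11596·7152 + 15796·5705 + 18297·7863 = 0 + 43013276 + 82934592 + 90116180 + 143869311 = 359933359
Σ Rᵢ = 0 + 1529 + 2952 + 3204 + 5118 = 12803
N̂ = 359933359 / 12803 ≈ 28113.2 → 28113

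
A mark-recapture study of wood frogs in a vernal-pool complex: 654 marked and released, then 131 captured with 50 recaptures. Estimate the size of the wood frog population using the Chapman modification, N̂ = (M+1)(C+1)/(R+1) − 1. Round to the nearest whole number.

N ≈ 1694

N̂ = (654+1)(131+1)/(50+1) − 1 = 655·132/51 − 1
= 86460/51 − 1 ≈ 1695.3 − 1 ≈ 1694.3 → 1694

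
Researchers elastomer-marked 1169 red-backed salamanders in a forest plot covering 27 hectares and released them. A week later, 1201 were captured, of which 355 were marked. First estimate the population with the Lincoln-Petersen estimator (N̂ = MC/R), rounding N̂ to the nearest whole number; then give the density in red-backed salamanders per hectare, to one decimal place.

N̂ = 1169·1201/355 = 1403969/355 ≈ 3954.8 → 3955
Density = N̂ / area = 3955 / 27 ≈ 146.48 → 146.5 per hectare

density ≈ 146.5 red-backed salamanders per hectare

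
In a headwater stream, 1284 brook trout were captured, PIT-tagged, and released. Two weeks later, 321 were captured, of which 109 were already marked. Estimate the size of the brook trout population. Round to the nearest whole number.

N = (1284 × 321) / 109 = 412164 / 109 ≈ 3781.3 → 3781

N ≈ 3781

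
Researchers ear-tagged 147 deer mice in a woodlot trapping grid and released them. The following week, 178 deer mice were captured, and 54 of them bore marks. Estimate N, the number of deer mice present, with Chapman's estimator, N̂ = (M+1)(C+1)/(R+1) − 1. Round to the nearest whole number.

N̂ = (147+1)(178+1)/(54+1) − 1 = 148·179/55 − 1
= 26492/55 − 1 ≈ 481.7 − 1 ≈ 480.7 → 481

N ≈ 481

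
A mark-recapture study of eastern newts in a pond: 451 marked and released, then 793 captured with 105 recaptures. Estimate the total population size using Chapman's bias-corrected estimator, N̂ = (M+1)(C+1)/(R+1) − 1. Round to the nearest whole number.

N̂ = (451+1)(793+1)/(105+1) − 1 = 452·794/106 − 1
= 358888/106 − 1 ≈ 3385.7 − 1 ≈ 3384.7 → 3385

N ≈ 3385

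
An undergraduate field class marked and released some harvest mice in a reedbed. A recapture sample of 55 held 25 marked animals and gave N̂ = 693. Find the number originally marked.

M = 315

From N = M·C/R: M = N·R / C = 693·25 / 55 = 17325 / 55 = 315.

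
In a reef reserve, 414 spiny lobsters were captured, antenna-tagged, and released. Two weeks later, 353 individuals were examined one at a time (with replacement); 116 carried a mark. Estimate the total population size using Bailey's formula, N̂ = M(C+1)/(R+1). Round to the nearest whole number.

N̂ = 414·(353+1)/(116+1) = 414·354/117 = 146556/117 ≈ 1252.6 → 1253

N ≈ 1253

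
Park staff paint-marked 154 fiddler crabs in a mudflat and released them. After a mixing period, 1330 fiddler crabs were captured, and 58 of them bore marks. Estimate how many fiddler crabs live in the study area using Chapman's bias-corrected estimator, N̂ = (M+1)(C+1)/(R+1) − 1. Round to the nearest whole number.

N ≈ 3496

N̂ = (154+1)(1330+1)/(58+1) − 1 = 155·1331/59 − 1
= 206305/59 − 1 ≈ 3496.7 − 1 ≈ 3495.7 → 3496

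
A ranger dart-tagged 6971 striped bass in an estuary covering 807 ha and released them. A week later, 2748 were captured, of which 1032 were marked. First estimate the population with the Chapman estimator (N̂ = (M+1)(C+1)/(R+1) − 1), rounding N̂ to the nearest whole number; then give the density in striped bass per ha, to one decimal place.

density ≈ 23.0 striped bass per ha

N̂ = 6972·2749/1033 − 1 = 19166028/1033 − 1 ≈ 18552.8 → 18553
Density = N̂ / area = 18553 / 807 ≈ 22.99 → 23.0 per ha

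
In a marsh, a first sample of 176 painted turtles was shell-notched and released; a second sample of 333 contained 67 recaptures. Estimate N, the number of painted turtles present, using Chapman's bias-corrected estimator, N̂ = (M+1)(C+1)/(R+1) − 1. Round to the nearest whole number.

N̂ = (176+1)(333+1)/(67+1) − 1 = 177·334/68 − 1
= 59118/68 − 1 ≈ 869.4 − 1 ≈ 868.4 → 868

N ≈ 868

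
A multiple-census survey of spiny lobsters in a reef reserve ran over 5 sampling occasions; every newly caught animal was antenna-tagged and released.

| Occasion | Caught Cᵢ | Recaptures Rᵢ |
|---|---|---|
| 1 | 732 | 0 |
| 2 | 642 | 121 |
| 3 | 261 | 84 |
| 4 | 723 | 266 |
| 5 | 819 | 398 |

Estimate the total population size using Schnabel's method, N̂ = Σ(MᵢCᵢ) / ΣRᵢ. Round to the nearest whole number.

Marked at large before each occasion: Mᵢ = Σⱼ<ᵢ (Cⱼ − Rⱼ) → M1=0, M2=732, M3=1253, M4=1430, M5=1887
Σ MᵢCᵢ = 0·732 + 732·642 + 1253·261 + 1430·723 + 1887·819 = 0 + 469944 + 327033 + 1033890 + 1545453 = 3376320
Σ Rᵢ = 0 + 121 + 84 + 266 + 398 = 869
N̂ = 3376320 / 869 ≈ 3885.3 → 3885

N ≈ 3885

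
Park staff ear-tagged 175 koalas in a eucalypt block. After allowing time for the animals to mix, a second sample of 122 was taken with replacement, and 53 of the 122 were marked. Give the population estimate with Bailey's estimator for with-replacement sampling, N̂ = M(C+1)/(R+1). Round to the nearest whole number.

N̂ = 175·(122+1)/(53+1) = 175·123/54 = 21525/54 ≈ 398.6 → 399

N ≈ 399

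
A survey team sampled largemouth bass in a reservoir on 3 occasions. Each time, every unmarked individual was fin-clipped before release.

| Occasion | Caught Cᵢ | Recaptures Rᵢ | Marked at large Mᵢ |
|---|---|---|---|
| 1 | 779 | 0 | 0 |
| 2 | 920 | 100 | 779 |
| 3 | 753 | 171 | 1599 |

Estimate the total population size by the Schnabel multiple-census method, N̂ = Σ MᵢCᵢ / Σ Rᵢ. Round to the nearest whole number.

N ≈ 7088

Σ MᵢCᵢ = 0·779 + 779·920 + 1599·753 = 0 + 716680 + 1204047 = 1920727
Σ Rᵢ = 0 + 100 + 171 = 271
N̂ = 1920727 / 271 ≈ 7087.6 → 7088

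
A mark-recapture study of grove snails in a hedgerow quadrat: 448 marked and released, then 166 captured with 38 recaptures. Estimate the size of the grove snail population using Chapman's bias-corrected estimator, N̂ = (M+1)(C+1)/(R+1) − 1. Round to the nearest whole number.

N ≈ 1922

N̂ = (448+1)(166+1)/(38+1) − 1 = 449·167/39 − 1
= 74983/39 − 1 ≈ 1922.6 − 1 ≈ 1921.6 → 1922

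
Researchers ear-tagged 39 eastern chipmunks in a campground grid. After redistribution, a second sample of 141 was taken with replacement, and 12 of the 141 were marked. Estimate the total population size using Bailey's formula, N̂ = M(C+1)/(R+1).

N = 426

N̂ = 39·(141+1)/(12+1) = 39·142/13 = 5538/13 = 426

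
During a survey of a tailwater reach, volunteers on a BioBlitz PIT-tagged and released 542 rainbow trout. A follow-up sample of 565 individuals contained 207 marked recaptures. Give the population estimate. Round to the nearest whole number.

If marked individuals mix randomly, R/C ≈ M/N, giving N ≈ M·C/R.
N = (542 × 565) / 207 = 306230 / 207 ≈ 1479.4 → 1479

N ≈ 1479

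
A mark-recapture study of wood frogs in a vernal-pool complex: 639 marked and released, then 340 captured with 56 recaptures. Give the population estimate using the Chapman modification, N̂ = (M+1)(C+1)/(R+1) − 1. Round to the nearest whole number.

N ≈ 3828

N̂ = (639+1)(340+1)/(56+1) − 1 = 640·341/57 − 1
= 218240/57 − 1 ≈ 3828.8 − 1 ≈ 3827.8 → 3828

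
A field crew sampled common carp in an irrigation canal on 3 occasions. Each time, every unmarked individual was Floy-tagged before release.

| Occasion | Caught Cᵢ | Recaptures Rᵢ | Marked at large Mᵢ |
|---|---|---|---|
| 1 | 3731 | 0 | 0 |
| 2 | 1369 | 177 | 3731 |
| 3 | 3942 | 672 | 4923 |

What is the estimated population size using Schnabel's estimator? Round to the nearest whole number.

Σ MᵢCᵢ = 0·3731 + 3731·1369 + 4923·3942 = 0 + 5107739 + 19406466 = 24514205
Σ Rᵢ = 0 + 177 + 672 = 849
N̂ = 24514205 / 849 ≈ 28874.2 → 28874

N ≈ 28,874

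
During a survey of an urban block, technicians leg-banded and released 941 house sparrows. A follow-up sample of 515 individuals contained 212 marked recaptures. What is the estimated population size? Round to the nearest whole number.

N ≈ 2286

If marked individuals mix randomly, R/C ≈ M/N, giving N ≈ M·C/R.
N = (941 × 515) / 212 = 484615 / 212 ≈ 2285.9 → 2286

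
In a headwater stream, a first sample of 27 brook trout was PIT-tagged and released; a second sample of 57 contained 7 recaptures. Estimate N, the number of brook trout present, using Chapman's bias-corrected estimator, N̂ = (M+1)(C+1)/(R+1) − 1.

N̂ = (27+1)(57+1)/(7+1) − 1 = 28·58/8 − 1
= 1624/8 − 1 = 203 − 1 = 202

N = 202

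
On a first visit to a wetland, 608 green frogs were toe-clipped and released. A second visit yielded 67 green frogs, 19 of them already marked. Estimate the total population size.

N = 2144

If marked individuals mix randomly, R/C ≈ M/N, giving N ≈ M·C/R.
N = (608 × 67) / 19 = 40736 / 19 = 2144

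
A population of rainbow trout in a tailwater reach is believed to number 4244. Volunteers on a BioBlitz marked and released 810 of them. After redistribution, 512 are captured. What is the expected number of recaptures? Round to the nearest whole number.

expected recaptures ≈ 98

Expected recaptures E[R] = M·C / N.
E[R] = 810 × 512 / 4244 = 414720 / 4244 ≈ 97.7 → 98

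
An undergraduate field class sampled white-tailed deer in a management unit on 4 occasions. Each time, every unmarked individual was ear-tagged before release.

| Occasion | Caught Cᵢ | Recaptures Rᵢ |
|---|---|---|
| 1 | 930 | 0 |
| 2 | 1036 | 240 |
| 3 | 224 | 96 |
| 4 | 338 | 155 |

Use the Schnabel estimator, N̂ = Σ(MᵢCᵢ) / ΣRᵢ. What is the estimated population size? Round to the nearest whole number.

N ≈ 4026

Marked at large before each occasion: Mᵢ = Σⱼ<ᵢ (Cⱼ − Rⱼ) → M1=0, M2=930, M3=1726, M4=1854
Σ MᵢCᵢ = 0·930 + 930·1036 + 1726·224 + 1854·338 = 0 + 963480 + 386624 + 626652 = 1976756
Σ Rᵢ = 0 + 240 + 96 + 155 = 491
N̂ = 1976756 / 491 ≈ 4026.0 → 4026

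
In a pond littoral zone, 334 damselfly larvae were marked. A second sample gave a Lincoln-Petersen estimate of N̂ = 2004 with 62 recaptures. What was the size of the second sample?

From N = M·C/R: C = N·R / M = 2004·62 / 334 = 124248 / 334 = 372.

C = 372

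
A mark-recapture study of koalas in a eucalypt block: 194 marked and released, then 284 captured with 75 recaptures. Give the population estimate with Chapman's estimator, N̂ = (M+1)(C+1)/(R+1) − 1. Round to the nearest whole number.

N ≈ 730

N̂ = (194+1)(284+1)/(75+1) − 1 = 195·285/76 − 1
= 55575/76 − 1 ≈ 731.2 − 1 ≈ 730.2 → 730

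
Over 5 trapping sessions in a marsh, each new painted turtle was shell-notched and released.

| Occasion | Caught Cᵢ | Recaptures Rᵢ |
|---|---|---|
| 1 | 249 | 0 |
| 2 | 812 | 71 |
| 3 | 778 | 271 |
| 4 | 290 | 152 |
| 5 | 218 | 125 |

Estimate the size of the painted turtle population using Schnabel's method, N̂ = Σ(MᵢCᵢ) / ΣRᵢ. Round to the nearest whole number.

Marked at large before each occasion: Mᵢ = Σⱼ<ᵢ (Cⱼ − Rⱼ) → M1=0, M2=249, M3=990, M4=1497, M5=1635
Σ MᵢCᵢ = 0·249 + 249·812 + 990·778 + 1497·290 + 1635·218 = 0 + 202188 + 770220 + 434130 + 356430 = 1762968
Σ Rᵢ = 0 + 71 + 271 + 152 + 125 = 619
N̂ = 1762968 / 619 ≈ 2848.1 → 2848

N ≈ 2848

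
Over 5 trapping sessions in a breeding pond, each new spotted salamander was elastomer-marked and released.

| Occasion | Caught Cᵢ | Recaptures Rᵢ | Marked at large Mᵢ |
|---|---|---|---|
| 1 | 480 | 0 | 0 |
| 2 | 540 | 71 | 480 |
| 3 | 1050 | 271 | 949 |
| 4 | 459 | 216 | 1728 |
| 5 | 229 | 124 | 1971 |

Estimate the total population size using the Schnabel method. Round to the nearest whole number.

N ≈ 3666

Σ MᵢCᵢ = 0·480 + 480·540 + 949·1050 + 1728·459 + 1971·229 = 0 + 259200 + 996450 + 793152 + 451359 = 2500161
Σ Rᵢ = 0 + 71 + 271 + 216 + 124 = 682
N̂ = 2500161 / 682 ≈ 3665.9 → 3666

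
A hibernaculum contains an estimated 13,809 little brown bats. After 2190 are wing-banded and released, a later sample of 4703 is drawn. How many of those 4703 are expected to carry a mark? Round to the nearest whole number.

expected recaptures ≈ 746

Expected recaptures E[R] = M·C / N.
E[R] = 2190 × 4703 / 13809 = 10299570 / 13809 ≈ 745.9 → 746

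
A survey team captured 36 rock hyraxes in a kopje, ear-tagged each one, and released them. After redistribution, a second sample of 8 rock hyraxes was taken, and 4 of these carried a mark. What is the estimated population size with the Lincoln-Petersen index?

N = 72

Lincoln-Petersen assumes M/N = R/C, so N = M·C / R.
N = (36 × 8) / 4 = 288 / 4 = 72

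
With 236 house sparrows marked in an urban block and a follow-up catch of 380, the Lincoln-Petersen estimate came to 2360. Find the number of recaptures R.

R = 38

From N = M·C/R: R = M·C / N = 236·380 / 2360 = 89680 / 2360 = 38.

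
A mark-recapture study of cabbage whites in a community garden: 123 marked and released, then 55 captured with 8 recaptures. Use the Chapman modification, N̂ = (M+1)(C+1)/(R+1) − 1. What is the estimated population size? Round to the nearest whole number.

N̂ = (123+1)(55+1)/(8+1) − 1 = 124·56/9 − 1
= 6944/9 − 1 ≈ 771.6 − 1 ≈ 770.6 → 771

N ≈ 771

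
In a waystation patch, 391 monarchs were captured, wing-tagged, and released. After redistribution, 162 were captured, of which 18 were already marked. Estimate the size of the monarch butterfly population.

The marked fraction in the recapture sample should equal the marked fraction in the population: 18/162 = 391/N.
N = (391 × 162) / 18 = 63342 / 18 = 3519

N = 3519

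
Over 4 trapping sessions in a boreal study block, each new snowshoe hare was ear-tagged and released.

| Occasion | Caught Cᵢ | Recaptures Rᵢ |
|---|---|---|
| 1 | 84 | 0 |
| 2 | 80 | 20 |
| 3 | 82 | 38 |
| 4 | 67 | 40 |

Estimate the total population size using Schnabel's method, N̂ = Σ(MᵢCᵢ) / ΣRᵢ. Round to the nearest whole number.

N ≈ 318

Marked at large before each occasion: Mᵢ = Σⱼ<ᵢ (Cⱼ − Rⱼ) → M1=0, M2=84, M3=144, M4=188
Σ MᵢCᵢ = 0·84 + 84·80 + 144·82 + 188·67 = 0 + 6720 + 11808 + 12596 = 31124
Σ Rᵢ = 0 + 20 + 38 + 40 = 98
N̂ = 31124 / 98 ≈ 317.6 → 318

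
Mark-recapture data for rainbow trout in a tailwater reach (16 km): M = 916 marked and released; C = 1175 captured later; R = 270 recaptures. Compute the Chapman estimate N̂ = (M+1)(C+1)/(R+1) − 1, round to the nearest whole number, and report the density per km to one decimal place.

density ≈ 248.6 rainbow trout per km

N̂ = 917·1176/271 − 1 = 1078392/271 − 1 ≈ 3978.3 → 3978
Density = N̂ / area = 3978 / 16 ≈ 248.62 → 248.6 per km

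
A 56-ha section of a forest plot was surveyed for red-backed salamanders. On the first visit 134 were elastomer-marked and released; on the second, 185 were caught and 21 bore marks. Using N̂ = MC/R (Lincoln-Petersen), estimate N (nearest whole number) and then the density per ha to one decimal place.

N̂ = 134·185/21 = 24790/21 ≈ 1180.48 → 1180
Density = N̂ / area = 1180 / 56 ≈ 21.07 → 21.1 per ha

density ≈ 21.1 red-backed salamanders per ha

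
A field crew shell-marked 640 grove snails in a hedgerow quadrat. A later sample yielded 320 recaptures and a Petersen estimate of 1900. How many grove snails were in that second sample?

From N = M·C/R: C = N·R / M = 1900·320 / 640 = 608000 / 640 = 950.

C = 950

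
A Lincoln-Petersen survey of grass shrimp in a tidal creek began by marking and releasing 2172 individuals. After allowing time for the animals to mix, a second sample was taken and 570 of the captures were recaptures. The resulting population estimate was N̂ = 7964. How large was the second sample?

From N = M·C/R: C = N·R / M = 7964·570 / 2172 = 4539480 / 2172 = 2090.

C = 2090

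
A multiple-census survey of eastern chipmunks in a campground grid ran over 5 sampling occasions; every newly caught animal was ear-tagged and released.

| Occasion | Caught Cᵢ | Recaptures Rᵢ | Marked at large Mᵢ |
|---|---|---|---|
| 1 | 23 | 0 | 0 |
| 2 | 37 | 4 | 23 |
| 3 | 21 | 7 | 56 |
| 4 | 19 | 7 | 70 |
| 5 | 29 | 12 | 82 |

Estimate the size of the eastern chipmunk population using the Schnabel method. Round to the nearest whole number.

N ≈ 191

Σ MᵢCᵢ = 0·23 + 23·37 + 56·21 + 70·19 + 82·29 = 0 + 851 + 1176 + 1330 + 2378 = 5735
Σ Rᵢ = 0 + 4 + 7 + 7 + 12 = 30
N̂ = 5735 / 30 ≈ 191.2 → 191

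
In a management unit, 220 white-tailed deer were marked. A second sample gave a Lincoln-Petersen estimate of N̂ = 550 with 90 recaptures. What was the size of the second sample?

From N = M·C/R: C = N·R / M = 550·90 / 220 = 49500 / 220 = 225.

C = 225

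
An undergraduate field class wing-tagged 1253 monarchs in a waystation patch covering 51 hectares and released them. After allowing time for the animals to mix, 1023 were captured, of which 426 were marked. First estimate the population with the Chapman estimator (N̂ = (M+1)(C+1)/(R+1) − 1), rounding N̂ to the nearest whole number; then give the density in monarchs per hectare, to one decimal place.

N̂ = 1254·1024/427 − 1 = 1284096/427 − 1 ≈ 3006.3 → 3006
Density = N̂ / area = 3006 / 51 ≈ 58.94 → 58.9 per hectare

density ≈ 58.9 monarchs per hectare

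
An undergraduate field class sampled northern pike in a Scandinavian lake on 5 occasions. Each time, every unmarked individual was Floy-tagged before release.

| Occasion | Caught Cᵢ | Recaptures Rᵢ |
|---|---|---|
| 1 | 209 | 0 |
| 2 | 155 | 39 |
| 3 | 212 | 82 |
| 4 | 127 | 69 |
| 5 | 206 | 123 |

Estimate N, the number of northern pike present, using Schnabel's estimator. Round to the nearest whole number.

Marked at large before each occasion: Mᵢ = Σⱼ<ᵢ (Cⱼ − Rⱼ) → M1=0, M2=209, M3=325, M4=455, M5=513
Σ MᵢCᵢ = 0·209 + 209·155 + 325·212 + 455·127 + 513·206 = 0 + 32395 + 68900 + 57785 + 105678 = 264758
Σ Rᵢ = 0 + 39 + 82 + 69 + 123 = 313
N̂ = 264758 / 313 ≈ 845.9 → 846

N ≈ 846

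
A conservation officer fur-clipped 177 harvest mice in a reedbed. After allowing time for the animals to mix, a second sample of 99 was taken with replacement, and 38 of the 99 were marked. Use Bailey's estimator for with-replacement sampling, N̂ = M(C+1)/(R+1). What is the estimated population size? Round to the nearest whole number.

N̂ = 177·(99+1)/(38+1) = 177·100/39 = 17700/39 ≈ 453.8 → 454

N ≈ 454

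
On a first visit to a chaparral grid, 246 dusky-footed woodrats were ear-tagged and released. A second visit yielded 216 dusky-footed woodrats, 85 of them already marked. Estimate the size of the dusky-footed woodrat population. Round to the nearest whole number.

N ≈ 625

N = (246 × 216) / 85 = 53136 / 85 ≈ 625.1 → 625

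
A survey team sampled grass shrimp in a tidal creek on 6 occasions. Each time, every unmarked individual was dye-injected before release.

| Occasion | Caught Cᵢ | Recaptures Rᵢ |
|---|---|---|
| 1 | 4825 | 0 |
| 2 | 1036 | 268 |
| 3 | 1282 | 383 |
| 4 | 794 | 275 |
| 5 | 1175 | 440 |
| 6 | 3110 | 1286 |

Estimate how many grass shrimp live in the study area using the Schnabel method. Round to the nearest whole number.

Marked at large before each occasion: Mᵢ = Σⱼ<ᵢ (Cⱼ − Rⱼ) → M1=0, M2=4825, M3=5593, M4=6492, M5=7011, M6=7746
Σ MᵢCᵢ = 0·4825 + 4825·1036 + 5593·1282 + 6492·794 + 7011·1175 + 7746·3110 = 0 + 4998700 + 7170226 + 5154648 + 8237925 + 24090060 = 49651559
Σ Rᵢ = 0 + 268 + 383 + 275 + 440 + 1286 = 2652
N̂ = 49651559 / 2652 ≈ 18722.3 → 18722

N ≈ 18,722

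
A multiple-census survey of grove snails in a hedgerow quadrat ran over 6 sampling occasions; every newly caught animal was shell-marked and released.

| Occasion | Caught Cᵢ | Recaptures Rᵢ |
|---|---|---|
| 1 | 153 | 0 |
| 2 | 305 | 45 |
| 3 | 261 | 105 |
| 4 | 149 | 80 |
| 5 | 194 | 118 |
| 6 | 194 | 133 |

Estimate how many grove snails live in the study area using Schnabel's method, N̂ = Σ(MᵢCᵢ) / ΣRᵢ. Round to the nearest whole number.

Marked at large before each occasion: Mᵢ = Σⱼ<ᵢ (Cⱼ − Rⱼ) → M1=0, M2=153, M3=413, M4=569, M5=638, M6=714
Σ MᵢCᵢ = 0·153 + 153·305 + 413·261 + 569·149 + 638·194 + 714·194 = 0 + 46665 + 107793 + 84781 + 123772 + 138516 = 501527
Σ Rᵢ = 0 + 45 + 105 + 80 + 118 + 133 = 481
N̂ = 501527 / 481 ≈ 1042.7 → 1043

N ≈ 1043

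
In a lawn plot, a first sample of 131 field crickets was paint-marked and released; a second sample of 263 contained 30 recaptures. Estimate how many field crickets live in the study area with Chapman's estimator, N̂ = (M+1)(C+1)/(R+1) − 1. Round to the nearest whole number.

N̂ = (131+1)(263+1)/(30+1) − 1 = 132·264/31 − 1
= 34848/31 − 1 ≈ 1124.1 − 1 ≈ 1123.1 → 1123

N ≈ 1123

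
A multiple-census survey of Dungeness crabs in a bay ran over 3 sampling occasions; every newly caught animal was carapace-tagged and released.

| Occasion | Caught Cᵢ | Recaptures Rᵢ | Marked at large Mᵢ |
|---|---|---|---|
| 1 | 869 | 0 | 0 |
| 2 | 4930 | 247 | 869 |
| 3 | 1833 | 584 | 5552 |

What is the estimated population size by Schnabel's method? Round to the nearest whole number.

Σ MᵢCᵢ = 0·869 + 869·4930 + 5552·1833 = 0 + 4284170 + 10176816 = 14460986
Σ Rᵢ = 0 + 247 + 584 = 831
N̂ = 14460986 / 831 ≈ 17401.9 → 17402

N ≈ 17,402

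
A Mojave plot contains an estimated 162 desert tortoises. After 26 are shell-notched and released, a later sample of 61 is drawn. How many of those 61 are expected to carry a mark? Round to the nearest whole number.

The marked fraction of the population is 26/162, so in a sample of 61 expect C·(M/N) marked.
E[R] = 26 × 61 / 162 = 1586 / 162 ≈ 9.8 → 10

expected recaptures ≈ 10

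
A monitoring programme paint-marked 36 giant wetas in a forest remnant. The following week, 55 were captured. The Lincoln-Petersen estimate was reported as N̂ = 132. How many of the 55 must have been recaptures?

From N = M·C/R: R = M·C / N = 36·55 / 132 = 1980 / 132 = 15.

R = 15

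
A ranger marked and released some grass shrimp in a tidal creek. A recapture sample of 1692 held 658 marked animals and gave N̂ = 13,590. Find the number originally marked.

M = 5285

From N = M·C/R: M = N·R / C = 13590·658 / 1692 = 8942220 / 1692 = 5285.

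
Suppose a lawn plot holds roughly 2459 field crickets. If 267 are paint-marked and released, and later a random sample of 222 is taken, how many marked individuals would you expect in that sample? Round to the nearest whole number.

expected recaptures ≈ 24

The marked fraction of the population is 267/2459, so in a sample of 222 expect C·(M/N) marked.
E[R] = 267 × 222 / 2459 = 59274 / 2459 ≈ 24.1 → 24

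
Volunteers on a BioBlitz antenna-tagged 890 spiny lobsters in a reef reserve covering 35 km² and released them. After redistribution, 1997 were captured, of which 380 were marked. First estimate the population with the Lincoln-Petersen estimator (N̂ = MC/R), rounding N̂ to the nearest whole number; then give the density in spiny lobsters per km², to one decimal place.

N̂ = 890·1997/380 = 1777330/380 ≈ 4677.2 → 4677
Density = N̂ / area = 4677 / 35 ≈ 133.63 → 133.6 per km²

density ≈ 133.6 spiny lobsters per km²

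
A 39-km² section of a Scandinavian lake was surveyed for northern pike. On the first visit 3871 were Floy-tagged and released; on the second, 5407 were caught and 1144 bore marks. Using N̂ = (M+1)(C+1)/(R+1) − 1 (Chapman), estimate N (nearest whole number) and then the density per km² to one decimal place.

density ≈ 468.9 northern pike per km²

N̂ = 3872·5408/1145 − 1 = 20939776/1145 − 1 ≈ 18287.0 → 18287
Density = N̂ / area = 18287 / 39 ≈ 468.90 → 468.9 per km²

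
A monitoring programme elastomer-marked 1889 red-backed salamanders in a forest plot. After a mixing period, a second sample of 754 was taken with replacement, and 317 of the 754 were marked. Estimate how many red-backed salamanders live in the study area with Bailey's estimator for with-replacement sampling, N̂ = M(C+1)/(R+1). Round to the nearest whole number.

N̂ = 1889·(754+1)/(317+1) = 1889·755/318 = 1426195/318 ≈ 4484.9 → 4485

N ≈ 4485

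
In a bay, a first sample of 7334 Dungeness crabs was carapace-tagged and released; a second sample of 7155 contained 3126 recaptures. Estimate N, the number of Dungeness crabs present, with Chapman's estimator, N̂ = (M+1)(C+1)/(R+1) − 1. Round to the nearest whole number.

N ≈ 16,785

N̂ = (7334+1)(7155+1)/(3126+1) − 1 = 7335·7156/3127 − 1
= 52489260/3127 − 1 ≈ 16785.8 − 1 ≈ 16784.8 → 16785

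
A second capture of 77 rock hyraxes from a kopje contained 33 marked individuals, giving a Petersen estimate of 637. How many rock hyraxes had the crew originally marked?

From N = M·C/R: M = N·R / C = 637·33 / 77 = 21021 / 77 = 273.

M = 273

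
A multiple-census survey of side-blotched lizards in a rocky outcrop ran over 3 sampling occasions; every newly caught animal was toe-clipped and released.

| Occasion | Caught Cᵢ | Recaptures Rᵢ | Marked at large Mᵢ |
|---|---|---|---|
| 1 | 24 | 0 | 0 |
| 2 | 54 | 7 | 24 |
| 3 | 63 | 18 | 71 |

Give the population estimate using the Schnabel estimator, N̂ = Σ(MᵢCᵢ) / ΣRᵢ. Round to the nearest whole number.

N ≈ 231

Σ MᵢCᵢ = 0·24 + 24·54 + 71·63 = 0 + 1296 + 4473 = 5769
Σ Rᵢ = 0 + 7 + 18 = 25
N̂ = 5769 / 25 ≈ 230.8 → 231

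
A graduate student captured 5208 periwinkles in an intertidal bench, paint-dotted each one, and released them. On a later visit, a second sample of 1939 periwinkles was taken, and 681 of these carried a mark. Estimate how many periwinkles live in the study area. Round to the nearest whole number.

Lincoln-Petersen assumes M/N = R/C, so N = M·C / R.
N = (5208 × 1939) / 681 = 10098312 / 681 ≈ 14828.7 → 14829

N ≈ 14,829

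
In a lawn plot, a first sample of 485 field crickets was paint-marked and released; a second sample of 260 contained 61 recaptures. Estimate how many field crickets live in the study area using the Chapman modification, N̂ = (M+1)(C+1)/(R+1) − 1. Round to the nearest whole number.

N̂ = (485+1)(260+1)/(61+1) − 1 = 486·261/62 − 1
= 126846/62 − 1 ≈ 2045.9 − 1 ≈ 2044.9 → 2045

N ≈ 2045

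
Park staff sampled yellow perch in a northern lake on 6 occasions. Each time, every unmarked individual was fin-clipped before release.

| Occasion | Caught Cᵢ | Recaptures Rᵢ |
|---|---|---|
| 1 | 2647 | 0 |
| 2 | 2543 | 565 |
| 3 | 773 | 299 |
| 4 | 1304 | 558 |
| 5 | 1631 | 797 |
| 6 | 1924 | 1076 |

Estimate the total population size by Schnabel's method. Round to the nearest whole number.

Marked at large before each occasion: Mᵢ = Σⱼ<ᵢ (Cⱼ − Rⱼ) → M1=0, M2=2647, M3=4625, M4=5099, M5=5845, M6=6679
Σ MᵢCᵢ = 0·2647 + 2647·2543 + 4625·773 + 5099·1304 + 5845·1631 + 6679·1924 = 0 + 6731321 + 3575125 + 6649096 + 9533195 + 12850396 = 39339133
Σ Rᵢ = 0 + 565 + 299 + 558 + 797 + 1076 = 3295
N̂ = 39339133 / 3295 ≈ 11939.0 → 11939

N ≈ 11,939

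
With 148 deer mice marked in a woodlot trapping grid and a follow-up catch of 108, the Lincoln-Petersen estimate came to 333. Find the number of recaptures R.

R = 48

From N = M·C/R: R = M·C / N = 148·108 / 333 = 15984 / 333 = 48.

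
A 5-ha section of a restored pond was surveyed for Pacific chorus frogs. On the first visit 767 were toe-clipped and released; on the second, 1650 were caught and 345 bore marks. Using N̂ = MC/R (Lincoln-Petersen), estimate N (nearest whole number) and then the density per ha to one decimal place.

density ≈ 733.6 Pacific chorus frogs per ha

N̂ = 767·1650/345 = 1265550/345 ≈ 3668.3 → 3668
Density = N̂ / area = 3668 / 5 ≈ 733.60 → 733.6 per ha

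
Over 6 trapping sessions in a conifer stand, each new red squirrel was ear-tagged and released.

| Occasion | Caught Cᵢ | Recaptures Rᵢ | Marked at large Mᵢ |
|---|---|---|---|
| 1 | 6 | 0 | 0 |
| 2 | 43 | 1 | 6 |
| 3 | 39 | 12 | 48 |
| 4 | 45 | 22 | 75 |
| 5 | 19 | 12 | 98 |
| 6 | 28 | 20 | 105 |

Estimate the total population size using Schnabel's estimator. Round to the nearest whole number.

Σ MᵢCᵢ = 0·6 + 6·43 + 48·39 + 75·45 + 98·19 + 105·28 = 0 + 258 + 1872 + 3375 + 1862 + 2940 = 10307
Σ Rᵢ = 0 + 1 + 12 + 22 + 12 + 20 = 67
N̂ = 10307 / 67 ≈ 153.8 → 154

N ≈ 154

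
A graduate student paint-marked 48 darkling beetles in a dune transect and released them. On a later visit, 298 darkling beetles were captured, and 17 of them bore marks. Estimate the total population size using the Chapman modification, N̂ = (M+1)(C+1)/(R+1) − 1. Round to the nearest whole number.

N ≈ 813

N̂ = (48+1)(298+1)/(17+1) − 1 = 49·299/18 − 1
= 14651/18 − 1 ≈ 813.9 − 1 ≈ 812.9 → 813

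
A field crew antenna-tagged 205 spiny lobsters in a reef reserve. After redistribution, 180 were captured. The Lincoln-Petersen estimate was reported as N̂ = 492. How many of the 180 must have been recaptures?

From N = M·C/R: R = M·C / N = 205·180 / 492 = 36900 / 492 = 75.

R = 75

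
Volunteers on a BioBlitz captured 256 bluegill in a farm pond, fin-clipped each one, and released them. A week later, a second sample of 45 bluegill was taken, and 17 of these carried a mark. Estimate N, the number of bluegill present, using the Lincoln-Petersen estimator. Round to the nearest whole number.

N = (256 × 45) / 17 = 11520 / 17 ≈ 677.6 → 678

N ≈ 678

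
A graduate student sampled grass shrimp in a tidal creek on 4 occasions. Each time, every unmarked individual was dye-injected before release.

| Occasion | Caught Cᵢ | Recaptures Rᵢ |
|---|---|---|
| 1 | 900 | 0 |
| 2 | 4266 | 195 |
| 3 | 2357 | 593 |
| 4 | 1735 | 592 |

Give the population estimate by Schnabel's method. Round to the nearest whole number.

N ≈ 19,740

Marked at large before each occasion: Mᵢ = Σⱼ<ᵢ (Cⱼ − Rⱼ) → M1=0, M2=900, M3=4971, M4=6735
Σ MᵢCᵢ = 0·900 + 900·4266 + 4971·2357 + 6735·1735 = 0 + 3839400 + 11716647 + 11685225 = 27241272
Σ Rᵢ = 0 + 195 + 593 + 592 = 1380
N̂ = 27241272 / 1380 ≈ 19740.1 → 19740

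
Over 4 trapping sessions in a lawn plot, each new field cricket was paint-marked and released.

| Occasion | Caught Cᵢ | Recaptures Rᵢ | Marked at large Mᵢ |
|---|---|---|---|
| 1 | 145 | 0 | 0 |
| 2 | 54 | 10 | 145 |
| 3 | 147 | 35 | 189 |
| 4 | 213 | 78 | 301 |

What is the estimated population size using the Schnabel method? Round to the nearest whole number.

N ≈ 811

Σ MᵢCᵢ = 0·145 + 145·54 + 189·147 + 301·213 = 0 + 7830 + 27783 + 64113 = 99726
Σ Rᵢ = 0 + 10 + 35 + 78 = 123
N̂ = 99726 / 123 ≈ 810.8 → 811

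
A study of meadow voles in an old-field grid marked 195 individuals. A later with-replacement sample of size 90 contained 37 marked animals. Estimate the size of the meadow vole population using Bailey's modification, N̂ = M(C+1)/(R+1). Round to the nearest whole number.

N ≈ 467

N̂ = 195·(90+1)/(37+1) = 195·91/38 = 17745/38 ≈ 467.0 → 467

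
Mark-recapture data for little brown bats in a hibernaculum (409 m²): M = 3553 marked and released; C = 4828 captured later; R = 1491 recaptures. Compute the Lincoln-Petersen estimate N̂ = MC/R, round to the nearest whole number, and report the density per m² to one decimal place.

N̂ = 3553·4828/1491 = 17153884/1491 ≈ 11505.0 → 11505
Density = N̂ / area = 11505 / 409 ≈ 28.13 → 28.1 per m²

density ≈ 28.1 little brown bats per m²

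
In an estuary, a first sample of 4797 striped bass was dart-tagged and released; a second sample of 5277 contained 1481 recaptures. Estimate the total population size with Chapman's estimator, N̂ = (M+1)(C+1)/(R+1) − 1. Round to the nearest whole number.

N̂ = (4797+1)(5277+1)/(1481+1) − 1 = 4798·5278/1482 − 1
= 25323844/1482 − 1 ≈ 17087.6 − 1 ≈ 17086.6 → 17087

N ≈ 17,087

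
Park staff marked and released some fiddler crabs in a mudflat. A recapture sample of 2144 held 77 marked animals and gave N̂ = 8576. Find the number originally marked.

M = 308

From N = M·C/R: M = N·R / C = 8576·77 / 2144 = 660352 / 2144 = 308.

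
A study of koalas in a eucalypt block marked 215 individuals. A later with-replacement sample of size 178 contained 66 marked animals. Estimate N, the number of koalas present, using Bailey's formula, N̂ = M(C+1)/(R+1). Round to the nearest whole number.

N ≈ 574

N̂ = 215·(178+1)/(66+1) = 215·179/67 = 38485/67 ≈ 574.4 → 574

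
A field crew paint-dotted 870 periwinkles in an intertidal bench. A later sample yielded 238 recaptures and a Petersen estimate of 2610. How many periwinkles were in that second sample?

C = 714

From N = M·C/R: C = N·R / M = 2610·238 / 870 = 621180 / 870 = 714.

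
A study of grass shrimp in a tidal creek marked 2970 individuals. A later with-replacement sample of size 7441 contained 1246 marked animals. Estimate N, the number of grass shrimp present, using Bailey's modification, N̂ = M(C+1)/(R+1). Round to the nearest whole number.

N̂ = 2970·(7441+1)/(1246+1) = 2970·7442/1247 = 22102740/1247 ≈ 17724.7 → 17725

N ≈ 17,725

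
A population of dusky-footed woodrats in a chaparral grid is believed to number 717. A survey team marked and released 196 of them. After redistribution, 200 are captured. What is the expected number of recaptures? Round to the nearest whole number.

expected recaptures ≈ 55

Expected recaptures E[R] = M·C / N.
E[R] = 196 × 200 / 717 = 39200 / 717 ≈ 54.7 → 55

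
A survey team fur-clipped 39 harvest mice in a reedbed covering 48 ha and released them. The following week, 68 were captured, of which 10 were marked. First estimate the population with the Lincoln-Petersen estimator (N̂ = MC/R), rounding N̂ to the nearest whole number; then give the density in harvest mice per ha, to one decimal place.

N̂ = 39·68/10 = 2652/10 ≈ 265.2 → 265
Density = N̂ / area = 265 / 48 ≈ 5.52 → 5.5 per ha

density ≈ 5.5 harvest mice per ha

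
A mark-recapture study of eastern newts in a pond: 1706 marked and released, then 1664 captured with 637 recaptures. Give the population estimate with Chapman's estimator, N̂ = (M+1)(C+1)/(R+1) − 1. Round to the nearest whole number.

N ≈ 4454

N̂ = (1706+1)(1664+1)/(637+1) − 1 = 1707·1665/638 − 1
= 2842155/638 − 1 ≈ 4454.8 − 1 ≈ 4453.8 → 4454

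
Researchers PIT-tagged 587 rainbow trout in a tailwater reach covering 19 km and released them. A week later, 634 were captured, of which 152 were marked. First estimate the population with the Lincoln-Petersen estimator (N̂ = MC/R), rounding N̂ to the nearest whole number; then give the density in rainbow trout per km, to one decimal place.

N̂ = 587·634/152 = 372158/152 ≈ 2448.4 → 2448
Density = N̂ / area = 2448 / 19 ≈ 128.84 → 128.8 per km

density ≈ 128.8 rainbow trout per km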